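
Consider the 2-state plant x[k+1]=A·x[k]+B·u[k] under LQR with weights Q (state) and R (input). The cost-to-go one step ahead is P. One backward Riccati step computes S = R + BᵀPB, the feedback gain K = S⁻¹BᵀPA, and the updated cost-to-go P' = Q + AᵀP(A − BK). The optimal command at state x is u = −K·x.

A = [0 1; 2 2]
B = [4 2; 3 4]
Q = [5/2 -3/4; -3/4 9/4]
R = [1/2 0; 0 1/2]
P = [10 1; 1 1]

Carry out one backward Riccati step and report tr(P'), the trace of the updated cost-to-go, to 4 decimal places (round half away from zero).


5.2128

BᵀP = [43.0000 7.0000; 24.0000 6.0000]
S = R + BᵀPB = [1/2 0; 0 1/2] + [193.0000 114.0000; 114.0000 72.0000] = [193.5000 114.0000; 114.0000 72.5000]
BᵀPA = [14.0000 57.0000; 12.0000 36.0000]
K = S⁻¹·BᵀPA = [-0.3418 0.0276; 0.7030 0.4532]
A−BK = [-0.0387 -0.0167; 0.2135 0.1046]
AᵀP(A−BK) = [0.3496 0.1757; 0.1757 0.1133]
P' = Q + AᵀP(A−BK) = [2.8496 -0.5743; -0.5743 2.3633]
tr(P') = 5.2128


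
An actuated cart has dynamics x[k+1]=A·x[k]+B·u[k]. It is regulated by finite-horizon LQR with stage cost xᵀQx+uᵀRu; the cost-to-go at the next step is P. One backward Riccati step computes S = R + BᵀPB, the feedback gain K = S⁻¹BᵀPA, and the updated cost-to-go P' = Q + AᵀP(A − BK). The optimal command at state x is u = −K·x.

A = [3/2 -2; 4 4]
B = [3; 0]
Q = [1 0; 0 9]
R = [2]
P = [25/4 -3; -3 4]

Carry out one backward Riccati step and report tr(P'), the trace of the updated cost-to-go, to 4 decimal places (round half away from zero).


95.2554

BᵀP = [18.7500 -9.0000]
S = R + BᵀPB = [2] + [56.2500] = [58.2500]
BᵀPA = [-7.8750 -73.5000]
K = S⁻¹·BᵀPA = [-0.1352 -1.2618]
A−BK = [1.9056 1.7854; 4.0000 4.0000]
AᵀP(A−BK) = [40.9979 41.3133; 41.3133 44.2575]
P' = Q + AᵀP(A−BK) = [41.9979 41.3133; 41.3133 53.2575]
tr(P') = 95.2554


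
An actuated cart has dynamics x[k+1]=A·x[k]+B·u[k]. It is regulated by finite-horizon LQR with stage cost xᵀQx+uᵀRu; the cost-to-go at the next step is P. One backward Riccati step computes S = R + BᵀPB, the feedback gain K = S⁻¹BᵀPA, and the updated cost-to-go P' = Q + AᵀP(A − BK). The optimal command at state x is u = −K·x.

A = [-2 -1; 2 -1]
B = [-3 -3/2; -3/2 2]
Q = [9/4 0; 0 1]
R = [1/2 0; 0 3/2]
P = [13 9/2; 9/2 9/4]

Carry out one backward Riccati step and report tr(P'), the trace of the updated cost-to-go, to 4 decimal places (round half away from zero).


4.6645

BᵀP = [-45.7500 -16.8750; -10.5000 -2.2500]
S = R + BᵀPB = [1/2 0; 0 3/2] + [162.5625 34.8750; 34.8750 11.2500] = [163.0625 34.8750; 34.8750 12.7500]
BᵀPA = [57.7500 62.6250; 16.5000 12.7500]
K = S⁻¹·BᵀPA = [0.1865 0.4101; 0.7841 -0.1217]
A−BK = [-0.2645 0.0477; 0.7115 -0.1415]
AᵀP(A−BK) = [1.2944 -0.1743; -0.1743 0.1202]
P' = Q + AᵀP(A−BK) = [3.5444 -0.1743; -0.1743 1.1202]
tr(P') = 4.6645


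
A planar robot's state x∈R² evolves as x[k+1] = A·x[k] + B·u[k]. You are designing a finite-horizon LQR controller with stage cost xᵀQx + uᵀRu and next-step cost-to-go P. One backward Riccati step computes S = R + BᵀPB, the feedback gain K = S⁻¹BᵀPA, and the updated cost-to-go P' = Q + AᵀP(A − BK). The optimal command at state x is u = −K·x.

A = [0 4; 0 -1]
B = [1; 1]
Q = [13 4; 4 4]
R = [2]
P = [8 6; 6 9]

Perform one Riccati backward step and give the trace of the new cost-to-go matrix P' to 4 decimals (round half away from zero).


51.7742

BᵀP = [14.0000 15.0000]
S = R + BᵀPB = [2] + [29.0000] = [31.0000]
BᵀPA = [0.0000 41.0000]
K = S⁻¹·BᵀPA = [0.0000 1.3226]
A−BK = [0.0000 2.6774; 0.0000 -2.3226]
AᵀP(A−BK) = [0.0000 0.0000; 0.0000 34.7742]
P' = Q + AᵀP(A−BK) = [13.0000 4.0000; 4.0000 38.7742]
tr(P') = 51.7742


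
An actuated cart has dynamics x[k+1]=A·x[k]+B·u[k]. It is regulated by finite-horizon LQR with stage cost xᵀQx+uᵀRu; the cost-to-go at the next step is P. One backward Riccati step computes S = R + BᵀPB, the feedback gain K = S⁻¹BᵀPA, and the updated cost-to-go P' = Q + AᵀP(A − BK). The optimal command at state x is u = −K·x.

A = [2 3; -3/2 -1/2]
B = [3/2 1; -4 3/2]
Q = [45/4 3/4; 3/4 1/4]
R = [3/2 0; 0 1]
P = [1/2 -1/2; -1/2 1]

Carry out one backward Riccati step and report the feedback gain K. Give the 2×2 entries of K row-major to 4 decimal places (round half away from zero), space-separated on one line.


0.5420 0.5084 0.1650 0.4330

BᵀP = [2.7500 -4.7500; -0.2500 1.0000]
S = R + BᵀPB = [3/2 0; 0 1] + [23.1250 -4.3750; -4.3750 1.2500] = [24.6250 -4.3750; -4.3750 2.2500]
BᵀPA = [12.6250 10.6250; -2.0000 -1.2500]
K = S⁻¹·BᵀPA = [0.5420 0.5084; 0.1650 0.4330]
A−BK = [1.0220 1.8044; 0.4205 0.8841]
AᵀP(A−BK) = [0.7372 0.9474; 0.9474 1.3895]
P' = Q + AᵀP(A−BK) = [11.9872 1.6974; 1.6974 1.6395]
tr(P') = 13.6267


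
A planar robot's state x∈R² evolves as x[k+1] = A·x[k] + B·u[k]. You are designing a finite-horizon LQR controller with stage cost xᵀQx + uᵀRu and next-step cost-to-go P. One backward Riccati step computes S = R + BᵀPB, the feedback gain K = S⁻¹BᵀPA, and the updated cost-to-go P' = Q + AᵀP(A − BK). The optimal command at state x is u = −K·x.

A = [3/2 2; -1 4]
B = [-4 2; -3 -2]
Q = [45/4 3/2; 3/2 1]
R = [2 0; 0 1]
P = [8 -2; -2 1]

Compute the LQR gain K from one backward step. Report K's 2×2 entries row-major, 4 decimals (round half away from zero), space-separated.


-0.1021 -0.7191 0.5598 -0.5393

BᵀP = [-26.0000 5.0000; 20.0000 -6.0000]
S = R + BᵀPB = [2 0; 0 1] + [89.0000 -62.0000; -62.0000 52.0000] = [91.0000 -62.0000; -62.0000 53.0000]
BᵀPA = [-44.0000 -32.0000; 36.0000 16.0000]
K = S⁻¹·BᵀPA = [-0.1021 -0.7191; 0.5598 -0.5393]
A−BK = [-0.0281 0.2022; -0.1869 0.7640]
AᵀP(A−BK) = [0.3544 -0.2247; -0.2247 1.6180]
P' = Q + AᵀP(A−BK) = [11.6044 1.2753; 1.2753 2.6180]
tr(P') = 14.2224


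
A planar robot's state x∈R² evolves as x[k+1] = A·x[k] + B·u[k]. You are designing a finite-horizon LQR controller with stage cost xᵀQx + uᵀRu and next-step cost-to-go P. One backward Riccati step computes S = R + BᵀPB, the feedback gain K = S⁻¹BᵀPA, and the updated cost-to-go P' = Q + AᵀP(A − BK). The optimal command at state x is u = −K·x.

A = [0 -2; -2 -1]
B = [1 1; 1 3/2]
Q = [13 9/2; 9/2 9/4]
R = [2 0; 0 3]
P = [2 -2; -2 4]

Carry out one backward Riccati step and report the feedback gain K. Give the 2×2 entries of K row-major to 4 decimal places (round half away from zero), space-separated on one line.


BᵀP = [0.0000 2.0000; -1.0000 4.0000]
S = R + BᵀPB = [2 0; 0 3] + [2.0000 3.0000; 3.0000 5.0000] = [4.0000 3.0000; 3.0000 8.0000]
BᵀPA = [-4.0000 -2.0000; -8.0000 -2.0000]
K = S⁻¹·BᵀPA = [-0.3478 -0.4348; -0.8696 -0.0870]
A−BK = [1.2174 -1.4783; -0.3478 -0.4348]
AᵀP(A−BK) = [7.6522 -2.4348; -2.4348 2.9565]
P' = Q + AᵀP(A−BK) = [20.6522 2.0652; 2.0652 5.2065]
tr(P') = 25.8587

-0.3478 -0.4348 -0.8696 -0.0870


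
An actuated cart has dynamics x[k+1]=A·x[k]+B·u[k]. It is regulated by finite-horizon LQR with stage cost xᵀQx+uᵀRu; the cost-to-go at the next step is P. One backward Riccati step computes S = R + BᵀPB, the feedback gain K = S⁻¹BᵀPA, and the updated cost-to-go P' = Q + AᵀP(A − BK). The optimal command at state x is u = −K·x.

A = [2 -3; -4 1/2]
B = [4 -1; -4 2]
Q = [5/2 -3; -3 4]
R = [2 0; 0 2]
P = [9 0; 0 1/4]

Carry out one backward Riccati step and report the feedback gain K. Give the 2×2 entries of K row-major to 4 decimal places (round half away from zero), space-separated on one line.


0.4270 -0.7486 -0.3146 -0.0997

BᵀP = [36.0000 -1.0000; -9.0000 0.5000]
S = R + BᵀPB = [2 0; 0 2] + [148.0000 -38.0000; -38.0000 10.0000] = [150.0000 -38.0000; -38.0000 12.0000]
BᵀPA = [76.0000 -108.5000; -20.0000 27.2500]
K = S⁻¹·BᵀPA = [0.4270 -0.7486; -0.3146 -0.0997]
A−BK = [-0.0225 -0.1053; -1.6629 -2.2949]
AᵀP(A−BK) = [1.2584 0.3989; 0.3989 2.5572]
P' = Q + AᵀP(A−BK) = [3.7584 -2.6011; -2.6011 6.5572]
tr(P') = 10.3157


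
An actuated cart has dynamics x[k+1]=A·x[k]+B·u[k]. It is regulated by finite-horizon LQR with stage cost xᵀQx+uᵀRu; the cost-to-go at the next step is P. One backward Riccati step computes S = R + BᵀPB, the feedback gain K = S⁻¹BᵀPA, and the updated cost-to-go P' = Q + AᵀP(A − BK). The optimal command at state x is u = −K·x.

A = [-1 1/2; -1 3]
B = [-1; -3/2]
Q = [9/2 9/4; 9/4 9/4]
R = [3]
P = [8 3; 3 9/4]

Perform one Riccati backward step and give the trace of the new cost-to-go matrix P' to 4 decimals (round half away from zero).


BᵀP = [-12.5000 -6.3750]
S = R + BᵀPB = [3] + [22.0625] = [25.0625]
BᵀPA = [18.8750 -25.3750]
K = S⁻¹·BᵀPA = [0.7531 -1.0125]
A−BK = [-0.2469 -0.5125; 0.1297 1.4813]
AᵀP(A−BK) = [2.0349 -2.1397; -2.1397 5.5586]
P' = Q + AᵀP(A−BK) = [6.5349 0.1103; 0.1103 7.8086]
tr(P') = 14.3435

14.3435


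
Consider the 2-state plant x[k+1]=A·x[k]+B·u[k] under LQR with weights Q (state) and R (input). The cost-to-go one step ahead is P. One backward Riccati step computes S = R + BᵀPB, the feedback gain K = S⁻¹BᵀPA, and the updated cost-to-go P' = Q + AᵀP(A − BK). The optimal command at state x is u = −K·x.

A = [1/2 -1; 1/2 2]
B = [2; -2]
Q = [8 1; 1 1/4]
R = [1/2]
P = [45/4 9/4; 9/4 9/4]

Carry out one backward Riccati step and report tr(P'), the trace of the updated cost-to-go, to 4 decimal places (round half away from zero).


12.9041

BᵀP = [18.0000 0.0000]
S = R + BᵀPB = [1/2] + [36.0000] = [36.5000]
BᵀPA = [9.0000 -18.0000]
K = S⁻¹·BᵀPA = [0.2466 -0.4932]
A−BK = [0.0068 -0.0137; 0.9932 1.0137]
AᵀP(A−BK) = [2.2808 2.1884; 2.1884 2.3733]
P' = Q + AᵀP(A−BK) = [10.2808 3.1884; 3.1884 2.6233]
tr(P') = 12.9041


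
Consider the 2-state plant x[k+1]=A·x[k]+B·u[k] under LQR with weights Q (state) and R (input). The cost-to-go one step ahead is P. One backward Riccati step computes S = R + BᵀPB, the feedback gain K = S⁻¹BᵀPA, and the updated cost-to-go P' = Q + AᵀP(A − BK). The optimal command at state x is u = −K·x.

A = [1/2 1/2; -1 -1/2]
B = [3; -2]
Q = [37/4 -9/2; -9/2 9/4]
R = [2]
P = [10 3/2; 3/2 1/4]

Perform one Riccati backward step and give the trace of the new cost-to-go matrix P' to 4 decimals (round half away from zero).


BᵀP = [27.0000 4.0000]
S = R + BᵀPB = [2] + [73.0000] = [75.0000]
BᵀPA = [9.5000 11.5000]
K = S⁻¹·BᵀPA = [0.1267 0.1533]
A−BK = [0.1200 0.0400; -0.7467 -0.1933]
AᵀP(A−BK) = [0.0467 0.0433; 0.0433 0.0492]
P' = Q + AᵀP(A−BK) = [9.2967 -4.4567; -4.4567 2.2992]
tr(P') = 11.5958

11.5958


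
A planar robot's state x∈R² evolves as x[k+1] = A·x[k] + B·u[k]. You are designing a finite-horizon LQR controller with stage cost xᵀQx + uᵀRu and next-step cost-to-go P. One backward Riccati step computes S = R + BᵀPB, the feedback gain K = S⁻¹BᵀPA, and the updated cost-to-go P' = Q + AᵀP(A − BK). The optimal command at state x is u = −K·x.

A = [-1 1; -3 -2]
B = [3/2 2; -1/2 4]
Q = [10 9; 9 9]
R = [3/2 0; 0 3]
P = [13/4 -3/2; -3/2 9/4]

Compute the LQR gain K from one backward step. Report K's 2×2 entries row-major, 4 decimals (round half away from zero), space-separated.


0.2633 1.0006 -0.6396 -0.3303

BᵀP = [5.6250 -3.3750; 0.5000 6.0000]
S = R + BᵀPB = [3/2 0; 0 3] + [10.1250 -2.2500; -2.2500 25.0000] = [11.6250 -2.2500; -2.2500 28.0000]
BᵀPA = [4.5000 12.3750; -18.5000 -11.5000]
K = S⁻¹·BᵀPA = [0.2633 1.0006; -0.6396 -0.3303]
A−BK = [-0.1159 0.1597; -0.3101 -0.1785]
AᵀP(A−BK) = [1.4833 1.1366; 1.1366 2.0692]
P' = Q + AᵀP(A−BK) = [11.4833 10.1366; 10.1366 11.0692]
tr(P') = 22.5525


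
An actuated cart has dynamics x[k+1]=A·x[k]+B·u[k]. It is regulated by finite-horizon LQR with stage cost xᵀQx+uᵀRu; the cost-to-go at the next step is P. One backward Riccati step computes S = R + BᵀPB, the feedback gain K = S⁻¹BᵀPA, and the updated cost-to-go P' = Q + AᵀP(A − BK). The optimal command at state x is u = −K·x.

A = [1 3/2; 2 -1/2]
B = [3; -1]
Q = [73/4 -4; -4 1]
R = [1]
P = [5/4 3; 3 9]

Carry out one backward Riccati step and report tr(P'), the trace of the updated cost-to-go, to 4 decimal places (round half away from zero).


BᵀP = [0.7500 0.0000]
S = R + BᵀPB = [1] + [2.2500] = [3.2500]
BᵀPA = [0.7500 1.1250]
K = S⁻¹·BᵀPA = [0.2308 0.3462]
A−BK = [0.3077 0.4615; 2.2308 -0.1538]
AᵀP(A−BK) = [49.0769 0.1154; 0.1154 0.1731]
P' = Q + AᵀP(A−BK) = [67.3269 -3.8846; -3.8846 1.1731]
tr(P') = 68.5000

68.5000


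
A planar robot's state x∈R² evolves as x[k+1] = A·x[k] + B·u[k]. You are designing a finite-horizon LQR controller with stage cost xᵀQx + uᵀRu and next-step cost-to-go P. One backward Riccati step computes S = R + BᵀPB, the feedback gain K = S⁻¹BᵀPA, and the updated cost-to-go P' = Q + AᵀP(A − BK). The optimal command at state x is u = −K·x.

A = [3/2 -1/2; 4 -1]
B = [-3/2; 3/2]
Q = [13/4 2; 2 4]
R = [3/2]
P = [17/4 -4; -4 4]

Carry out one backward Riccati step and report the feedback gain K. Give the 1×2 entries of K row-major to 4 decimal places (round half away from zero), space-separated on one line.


BᵀP = [-12.3750 12.0000]
S = R + BᵀPB = [3/2] + [36.5625] = [38.0625]
BᵀPA = [29.4375 -5.8125]
K = S⁻¹·BᵀPA = [0.7734 -0.1527]
A−BK = [2.6601 -0.7291; 2.8399 -0.7709]
AᵀP(A−BK) = [2.7956 -0.6921; -0.6921 0.1749]
P' = Q + AᵀP(A−BK) = [6.0456 1.3079; 1.3079 4.1749]
tr(P') = 10.2204

0.7734 -0.1527


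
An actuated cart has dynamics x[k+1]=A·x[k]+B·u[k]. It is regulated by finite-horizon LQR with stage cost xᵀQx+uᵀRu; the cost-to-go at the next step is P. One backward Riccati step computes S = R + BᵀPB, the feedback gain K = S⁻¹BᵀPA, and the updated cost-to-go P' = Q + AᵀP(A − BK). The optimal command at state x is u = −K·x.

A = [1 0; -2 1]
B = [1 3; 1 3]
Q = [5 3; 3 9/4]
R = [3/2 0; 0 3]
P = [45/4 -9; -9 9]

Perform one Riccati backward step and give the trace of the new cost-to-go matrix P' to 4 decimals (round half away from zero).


BᵀP = [2.2500 0.0000; 6.7500 0.0000]
S = R + BᵀPB = [3/2 0; 0 3] + [2.2500 6.7500; 6.7500 20.2500] = [3.7500 6.7500; 6.7500 23.2500]
BᵀPA = [2.2500 0.0000; 6.7500 0.0000]
K = S⁻¹·BᵀPA = [0.1622 0.0000; 0.2432 0.0000]
A−BK = [0.1081 0.0000; -2.8919 1.0000]
AᵀP(A−BK) = [81.2432 -27.0000; -27.0000 9.0000]
P' = Q + AᵀP(A−BK) = [86.2432 -24.0000; -24.0000 11.2500]
tr(P') = 97.4932

97.4932


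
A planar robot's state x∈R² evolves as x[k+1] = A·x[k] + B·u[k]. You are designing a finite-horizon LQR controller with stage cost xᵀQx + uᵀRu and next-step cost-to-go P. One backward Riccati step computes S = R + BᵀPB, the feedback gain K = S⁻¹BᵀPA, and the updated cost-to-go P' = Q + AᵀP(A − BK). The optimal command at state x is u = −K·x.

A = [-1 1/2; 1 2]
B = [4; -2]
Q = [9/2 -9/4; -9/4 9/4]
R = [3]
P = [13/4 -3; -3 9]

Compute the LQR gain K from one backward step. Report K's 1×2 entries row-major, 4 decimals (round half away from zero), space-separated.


BᵀP = [19.0000 -30.0000]
S = R + BᵀPB = [3] + [136.0000] = [139.0000]
BᵀPA = [-49.0000 -50.5000]
K = S⁻¹·BᵀPA = [-0.3525 -0.3633]
A−BK = [0.4101 1.9532; 0.2950 1.2734]
AᵀP(A−BK) = [0.9766 3.0728; 3.0728 12.4654]
P' = Q + AᵀP(A−BK) = [5.4766 0.8228; 0.8228 14.7154]
tr(P') = 20.1920

-0.3525 -0.3633


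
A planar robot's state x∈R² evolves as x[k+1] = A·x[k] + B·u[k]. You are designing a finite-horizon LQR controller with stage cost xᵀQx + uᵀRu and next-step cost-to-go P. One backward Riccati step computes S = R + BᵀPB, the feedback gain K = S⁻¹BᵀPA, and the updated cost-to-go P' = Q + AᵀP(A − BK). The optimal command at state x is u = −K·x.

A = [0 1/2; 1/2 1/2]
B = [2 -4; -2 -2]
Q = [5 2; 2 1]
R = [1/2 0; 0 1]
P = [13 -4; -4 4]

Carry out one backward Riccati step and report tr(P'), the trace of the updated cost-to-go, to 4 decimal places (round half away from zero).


BᵀP = [34.0000 -16.0000; -44.0000 8.0000]
S = R + BᵀPB = [1/2 0; 0 1] + [100.0000 -104.0000; -104.0000 160.0000] = [100.5000 -104.0000; -104.0000 161.0000]
BᵀPA = [-8.0000 9.0000; 4.0000 -18.0000]
K = S⁻¹·BᵀPA = [-0.1626 -0.0789; -0.0802 -0.1627]
A−BK = [0.0045 0.0068; 0.0146 0.0168]
AᵀP(A−BK) = [0.0202 0.0201; 0.0201 0.0304]
P' = Q + AᵀP(A−BK) = [5.0202 2.0201; 2.0201 1.0304]
tr(P') = 6.0506

6.0506


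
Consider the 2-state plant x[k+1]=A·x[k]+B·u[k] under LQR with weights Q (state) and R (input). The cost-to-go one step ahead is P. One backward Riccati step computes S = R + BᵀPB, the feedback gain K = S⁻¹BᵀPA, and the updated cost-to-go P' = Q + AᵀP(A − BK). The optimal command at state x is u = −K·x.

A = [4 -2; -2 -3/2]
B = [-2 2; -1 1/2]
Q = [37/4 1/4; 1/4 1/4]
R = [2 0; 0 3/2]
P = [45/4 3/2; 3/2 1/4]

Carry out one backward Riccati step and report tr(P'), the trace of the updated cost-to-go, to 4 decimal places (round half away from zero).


BᵀP = [-24.0000 -3.2500; 23.2500 3.1250]
S = R + BᵀPB = [2 0; 0 3/2] + [51.2500 -49.6250; -49.6250 48.0625] = [53.2500 -49.6250; -49.6250 49.5625]
BᵀPA = [-89.5000 52.8750; 86.7500 -51.1875]
K = S⁻¹·BᵀPA = [-0.7412 0.4556; 1.0081 -0.5766]
A−BK = [0.5012 0.0644; -3.2453 -0.7561]
AᵀP(A−BK) = [3.2028 -1.4527; -1.4527 0.9573]
P' = Q + AᵀP(A−BK) = [12.4528 -1.2027; -1.2027 1.2073]
tr(P') = 13.6602

13.6602


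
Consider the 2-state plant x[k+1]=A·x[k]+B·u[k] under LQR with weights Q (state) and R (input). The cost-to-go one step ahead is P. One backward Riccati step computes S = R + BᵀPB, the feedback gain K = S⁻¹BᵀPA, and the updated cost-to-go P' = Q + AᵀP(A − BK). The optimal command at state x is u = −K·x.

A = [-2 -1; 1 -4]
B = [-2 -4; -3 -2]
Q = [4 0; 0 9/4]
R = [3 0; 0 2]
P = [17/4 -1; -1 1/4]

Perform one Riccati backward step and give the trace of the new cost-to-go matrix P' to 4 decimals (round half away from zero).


7.2793

BᵀP = [-5.5000 1.2500; -15.0000 3.5000]
S = R + BᵀPB = [3 0; 0 2] + [7.2500 19.5000; 19.5000 53.0000] = [10.2500 19.5000; 19.5000 55.0000]
BᵀPA = [12.2500 0.5000; 33.5000 1.0000]
K = S⁻¹·BᵀPA = [0.1117 0.0436; 0.5695 0.0027]
A−BK = [0.5014 -0.9019; 2.4741 -3.8638]
AᵀP(A−BK) = [0.8038 -0.1253; -0.1253 0.2255]
P' = Q + AᵀP(A−BK) = [4.8038 -0.1253; -0.1253 2.4755]
tr(P') = 7.2793


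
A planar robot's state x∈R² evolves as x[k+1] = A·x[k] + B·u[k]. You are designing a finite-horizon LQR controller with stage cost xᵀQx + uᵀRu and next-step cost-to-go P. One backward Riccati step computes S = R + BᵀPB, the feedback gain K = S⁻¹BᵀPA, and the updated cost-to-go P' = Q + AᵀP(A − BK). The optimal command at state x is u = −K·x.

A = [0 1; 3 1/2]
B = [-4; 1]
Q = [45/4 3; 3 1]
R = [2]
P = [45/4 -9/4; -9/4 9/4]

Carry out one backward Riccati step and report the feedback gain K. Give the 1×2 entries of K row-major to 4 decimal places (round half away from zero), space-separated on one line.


BᵀP = [-47.2500 11.2500]
S = R + BᵀPB = [2] + [200.2500] = [202.2500]
BᵀPA = [33.7500 -41.6250]
K = S⁻¹·BᵀPA = [0.1669 -0.2058]
A−BK = [0.6675 0.1768; 2.8331 0.7058]
AᵀP(A−BK) = [14.6180 3.5711; 3.5711 0.9957]
P' = Q + AᵀP(A−BK) = [25.8680 6.5711; 6.5711 1.9957]
tr(P') = 27.8637

0.1669 -0.2058


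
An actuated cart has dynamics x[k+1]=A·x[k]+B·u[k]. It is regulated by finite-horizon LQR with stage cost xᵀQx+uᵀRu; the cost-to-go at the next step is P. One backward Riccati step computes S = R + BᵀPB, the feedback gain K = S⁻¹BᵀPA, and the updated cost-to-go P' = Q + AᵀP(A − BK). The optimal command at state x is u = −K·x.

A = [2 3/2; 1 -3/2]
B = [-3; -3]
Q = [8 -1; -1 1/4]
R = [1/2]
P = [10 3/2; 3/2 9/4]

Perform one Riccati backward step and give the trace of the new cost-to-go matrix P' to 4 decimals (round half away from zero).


BᵀP = [-34.5000 -11.2500]
S = R + BᵀPB = [1/2] + [137.2500] = [137.7500]
BᵀPA = [-80.2500 -34.8750]
K = S⁻¹·BᵀPA = [-0.5826 -0.2532]
A−BK = [0.2523 0.7405; -0.7477 -2.2595]
AᵀP(A−BK) = [1.4982 4.0576; 4.0576 11.9830]
P' = Q + AᵀP(A−BK) = [9.4982 3.0576; 3.0576 12.2330]
tr(P') = 21.7312

21.7312


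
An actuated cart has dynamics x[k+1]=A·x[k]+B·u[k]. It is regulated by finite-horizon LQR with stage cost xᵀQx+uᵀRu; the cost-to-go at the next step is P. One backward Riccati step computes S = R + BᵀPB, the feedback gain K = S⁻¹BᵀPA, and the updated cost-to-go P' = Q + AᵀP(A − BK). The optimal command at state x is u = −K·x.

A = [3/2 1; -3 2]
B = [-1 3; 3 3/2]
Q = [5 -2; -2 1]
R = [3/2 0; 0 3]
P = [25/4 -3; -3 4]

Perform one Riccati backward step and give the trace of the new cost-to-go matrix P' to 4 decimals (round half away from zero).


BᵀP = [-15.2500 15.0000; 14.2500 -3.0000]
S = R + BᵀPB = [3/2 0; 0 3] + [60.2500 -23.2500; -23.2500 38.2500] = [61.7500 -23.2500; -23.2500 41.2500]
BᵀPA = [-67.8750 14.7500; 30.3750 8.2500]
K = S⁻¹·BᵀPA = [-1.0434 0.3988; 0.1483 0.4248]
A−BK = [0.0118 0.1245; -0.0924 0.1664]
AᵀP(A−BK) = [1.7404 -0.4589; -0.4589 0.8632]
P' = Q + AᵀP(A−BK) = [6.7404 -2.4589; -2.4589 1.8632]
tr(P') = 8.6036

8.6036


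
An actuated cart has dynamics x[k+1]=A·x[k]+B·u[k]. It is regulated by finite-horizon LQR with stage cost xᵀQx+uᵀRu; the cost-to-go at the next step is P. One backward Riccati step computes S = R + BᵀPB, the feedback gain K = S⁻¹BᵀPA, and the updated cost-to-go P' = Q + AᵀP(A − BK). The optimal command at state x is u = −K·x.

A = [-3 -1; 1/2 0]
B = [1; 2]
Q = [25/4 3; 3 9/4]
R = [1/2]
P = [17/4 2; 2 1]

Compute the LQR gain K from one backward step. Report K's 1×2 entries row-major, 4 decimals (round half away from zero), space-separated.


-1.3582 -0.4925

BᵀP = [8.2500 4.0000]
S = R + BᵀPB = [1/2] + [16.2500] = [16.7500]
BᵀPA = [-22.7500 -8.2500]
K = S⁻¹·BᵀPA = [-1.3582 -0.4925]
A−BK = [-1.6418 -0.5075; 3.2164 0.9851]
AᵀP(A−BK) = [1.6007 0.5448; 0.5448 0.1866]
P' = Q + AᵀP(A−BK) = [7.8507 3.5448; 3.5448 2.4366]
tr(P') = 10.2873


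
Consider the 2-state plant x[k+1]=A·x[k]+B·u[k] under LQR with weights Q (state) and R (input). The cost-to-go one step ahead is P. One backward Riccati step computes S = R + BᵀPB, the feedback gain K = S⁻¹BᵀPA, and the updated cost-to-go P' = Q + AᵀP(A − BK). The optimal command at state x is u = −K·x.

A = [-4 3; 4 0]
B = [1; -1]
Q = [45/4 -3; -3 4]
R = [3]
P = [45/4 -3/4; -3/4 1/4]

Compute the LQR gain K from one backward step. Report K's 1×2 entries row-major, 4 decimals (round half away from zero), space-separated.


-3.2500 2.2500

BᵀP = [12.0000 -1.0000]
S = R + BᵀPB = [3] + [13.0000] = [16.0000]
BᵀPA = [-52.0000 36.0000]
K = S⁻¹·BᵀPA = [-3.2500 2.2500]
A−BK = [-0.7500 0.7500; 0.7500 2.2500]
AᵀP(A−BK) = [39.0000 -27.0000; -27.0000 20.2500]
P' = Q + AᵀP(A−BK) = [50.2500 -30.0000; -30.0000 24.2500]
tr(P') = 74.5000


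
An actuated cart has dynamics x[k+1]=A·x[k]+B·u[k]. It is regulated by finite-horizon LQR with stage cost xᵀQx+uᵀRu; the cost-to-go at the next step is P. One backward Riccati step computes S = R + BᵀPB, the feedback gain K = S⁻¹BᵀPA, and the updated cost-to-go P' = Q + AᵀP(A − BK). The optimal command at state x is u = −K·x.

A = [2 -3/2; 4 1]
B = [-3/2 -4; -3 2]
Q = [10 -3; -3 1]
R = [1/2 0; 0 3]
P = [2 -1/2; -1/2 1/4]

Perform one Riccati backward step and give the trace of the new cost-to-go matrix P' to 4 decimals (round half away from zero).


BᵀP = [-1.5000 0.0000; -9.0000 2.5000]
S = R + BᵀPB = [1/2 0; 0 3] + [2.2500 6.0000; 6.0000 41.0000] = [2.7500 6.0000; 6.0000 44.0000]
BᵀPA = [-3.0000 2.2500; -8.0000 16.0000]
K = S⁻¹·BᵀPA = [-0.9882 0.0353; -0.0471 0.3588]
A−BK = [0.3294 -0.0118; 1.1294 0.3882]
AᵀP(A−BK) = [0.6588 -0.0235; -0.0235 0.4294]
P' = Q + AᵀP(A−BK) = [10.6588 -3.0235; -3.0235 1.4294]
tr(P') = 12.0882

12.0882


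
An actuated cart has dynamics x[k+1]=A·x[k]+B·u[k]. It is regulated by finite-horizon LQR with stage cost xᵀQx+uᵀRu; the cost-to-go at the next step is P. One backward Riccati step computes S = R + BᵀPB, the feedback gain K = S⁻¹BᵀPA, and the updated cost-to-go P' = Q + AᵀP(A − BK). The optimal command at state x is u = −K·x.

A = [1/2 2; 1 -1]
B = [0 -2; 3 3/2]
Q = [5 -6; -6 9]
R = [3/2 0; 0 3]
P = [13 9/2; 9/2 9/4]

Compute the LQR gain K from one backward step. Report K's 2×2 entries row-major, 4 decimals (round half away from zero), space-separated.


0.4351 0.2642 -0.2392 -0.8595

BᵀP = [13.5000 6.7500; -19.2500 -5.6250]
S = R + BᵀPB = [3/2 0; 0 3] + [20.2500 -16.8750; -16.8750 30.0625] = [21.7500 -16.8750; -16.8750 33.0625]
BᵀPA = [13.5000 20.2500; -15.2500 -32.8750]
K = S⁻¹·BᵀPA = [0.4351 0.2642; -0.2392 -0.8595]
A−BK = [0.0217 0.2810; 0.0533 -0.5033]
AᵀP(A−BK) = [0.4785 0.8262; 0.8262 2.6445]
P' = Q + AᵀP(A−BK) = [5.4785 -5.1738; -5.1738 11.6445]
tr(P') = 17.1230


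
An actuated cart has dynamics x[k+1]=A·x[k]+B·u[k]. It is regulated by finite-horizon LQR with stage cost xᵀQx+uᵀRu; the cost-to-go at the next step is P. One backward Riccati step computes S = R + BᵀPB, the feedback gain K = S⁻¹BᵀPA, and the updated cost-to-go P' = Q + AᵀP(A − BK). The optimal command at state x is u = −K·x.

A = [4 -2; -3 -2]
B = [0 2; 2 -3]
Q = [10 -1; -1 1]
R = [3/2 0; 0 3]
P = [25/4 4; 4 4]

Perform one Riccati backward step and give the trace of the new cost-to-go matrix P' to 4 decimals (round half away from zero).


31.8542

BᵀP = [8.0000 8.0000; 0.5000 -4.0000]
S = R + BᵀPB = [3/2 0; 0 3] + [16.0000 -8.0000; -8.0000 13.0000] = [17.5000 -8.0000; -8.0000 16.0000]
BᵀPA = [8.0000 -32.0000; 14.0000 7.0000]
K = S⁻¹·BᵀPA = [1.1111 -2.1111; 1.4306 -0.6181]
A−BK = [1.1389 -0.7639; -0.9306 0.3681]
AᵀP(A−BK) = [11.0833 -8.4583; -8.4583 9.7708]
P' = Q + AᵀP(A−BK) = [21.0833 -9.4583; -9.4583 10.7708]
tr(P') = 31.8542


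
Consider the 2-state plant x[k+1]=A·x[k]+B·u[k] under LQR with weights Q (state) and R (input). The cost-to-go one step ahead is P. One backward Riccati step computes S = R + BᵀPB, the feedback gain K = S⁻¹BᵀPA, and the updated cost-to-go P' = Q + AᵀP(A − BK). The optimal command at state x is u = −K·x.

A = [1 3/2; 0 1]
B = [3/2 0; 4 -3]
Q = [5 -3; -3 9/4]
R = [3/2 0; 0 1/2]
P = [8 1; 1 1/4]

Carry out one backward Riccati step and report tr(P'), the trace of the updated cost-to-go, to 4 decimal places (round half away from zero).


9.2787

BᵀP = [16.0000 2.5000; -3.0000 -0.7500]
S = R + BᵀPB = [3/2 0; 0 1/2] + [34.0000 -7.5000; -7.5000 2.2500] = [35.5000 -7.5000; -7.5000 2.7500]
BᵀPA = [16.0000 26.5000; -3.0000 -5.2500]
K = S⁻¹·BᵀPA = [0.5196 0.8097; 0.3263 0.2991]
A−BK = [0.2205 0.2855; -1.0997 -1.3414]
AᵀP(A−BK) = [0.6647 0.9426; 0.9426 1.3640]
P' = Q + AᵀP(A−BK) = [5.6647 -2.0574; -2.0574 3.6140]
tr(P') = 9.2787


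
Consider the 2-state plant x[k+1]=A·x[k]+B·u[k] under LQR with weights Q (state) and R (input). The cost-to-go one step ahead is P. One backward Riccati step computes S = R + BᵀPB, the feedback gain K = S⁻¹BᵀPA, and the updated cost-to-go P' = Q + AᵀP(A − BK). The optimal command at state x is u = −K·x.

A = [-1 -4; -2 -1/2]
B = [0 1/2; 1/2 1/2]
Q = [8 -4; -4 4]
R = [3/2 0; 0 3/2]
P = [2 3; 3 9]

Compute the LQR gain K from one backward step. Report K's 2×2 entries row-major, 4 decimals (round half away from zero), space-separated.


-1.3433 -0.6716 -1.8209 -1.9104

BᵀP = [1.5000 4.5000; 2.5000 6.0000]
S = R + BᵀPB = [3/2 0; 0 3/2] + [2.2500 3.0000; 3.0000 4.2500] = [3.7500 3.0000; 3.0000 5.7500]
BᵀPA = [-10.5000 -8.2500; -14.5000 -13.0000]
K = S⁻¹·BᵀPA = [-1.3433 -0.6716; -1.8209 -1.9104]
A−BK = [-0.0896 -3.0448; -0.4179 0.7910]
AᵀP(A−BK) = [9.4925 7.7463; 7.7463 15.8731]
P' = Q + AᵀP(A−BK) = [17.4925 3.7463; 3.7463 19.8731]
tr(P') = 37.3657


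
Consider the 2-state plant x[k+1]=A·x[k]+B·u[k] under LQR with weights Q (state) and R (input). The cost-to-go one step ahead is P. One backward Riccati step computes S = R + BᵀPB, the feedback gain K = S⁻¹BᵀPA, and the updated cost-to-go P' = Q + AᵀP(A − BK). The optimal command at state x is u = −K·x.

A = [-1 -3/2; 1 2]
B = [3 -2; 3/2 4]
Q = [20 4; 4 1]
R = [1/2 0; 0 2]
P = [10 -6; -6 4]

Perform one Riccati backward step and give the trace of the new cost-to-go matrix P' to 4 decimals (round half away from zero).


BᵀP = [21.0000 -12.0000; -44.0000 28.0000]
S = R + BᵀPB = [1/2 0; 0 2] + [45.0000 -90.0000; -90.0000 200.0000] = [45.5000 -90.0000; -90.0000 202.0000]
BᵀPA = [-33.0000 -55.5000; 72.0000 122.0000]
K = S⁻¹·BᵀPA = [-0.1705 -0.2117; 0.2805 0.5096]
A−BK = [0.0724 0.1544; 0.1338 0.2791]
AᵀP(A−BK) = [0.1797 0.3199; 0.3199 0.5747]
P' = Q + AᵀP(A−BK) = [20.1797 4.3199; 4.3199 1.5747]
tr(P') = 21.7544

21.7544


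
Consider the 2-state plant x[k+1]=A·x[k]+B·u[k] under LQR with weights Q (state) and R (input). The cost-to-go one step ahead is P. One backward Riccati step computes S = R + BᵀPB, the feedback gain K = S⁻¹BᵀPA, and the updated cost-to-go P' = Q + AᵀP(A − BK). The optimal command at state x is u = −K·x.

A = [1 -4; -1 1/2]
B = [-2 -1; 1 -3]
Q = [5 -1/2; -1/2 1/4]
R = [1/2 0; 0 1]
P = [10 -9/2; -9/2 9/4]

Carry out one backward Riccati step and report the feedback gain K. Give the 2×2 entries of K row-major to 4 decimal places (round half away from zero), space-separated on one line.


BᵀP = [-24.5000 11.2500; 3.5000 -2.2500]
S = R + BᵀPB = [1/2 0; 0 1] + [60.2500 -9.2500; -9.2500 3.2500] = [60.7500 -9.2500; -9.2500 4.2500]
BᵀPA = [-35.7500 103.6250; 5.7500 -15.1250]
K = S⁻¹·BᵀPA = [-0.5720 1.7408; 0.1079 0.2299]
A−BK = [-0.0362 -0.2886; -0.1043 -0.5510]
AᵀP(A−BK) = [0.1789 -0.4645; -0.4645 1.6528]
P' = Q + AᵀP(A−BK) = [5.1789 -0.9645; -0.9645 1.9028]
tr(P') = 7.0816

-0.5720 1.7408 0.1079 0.2299


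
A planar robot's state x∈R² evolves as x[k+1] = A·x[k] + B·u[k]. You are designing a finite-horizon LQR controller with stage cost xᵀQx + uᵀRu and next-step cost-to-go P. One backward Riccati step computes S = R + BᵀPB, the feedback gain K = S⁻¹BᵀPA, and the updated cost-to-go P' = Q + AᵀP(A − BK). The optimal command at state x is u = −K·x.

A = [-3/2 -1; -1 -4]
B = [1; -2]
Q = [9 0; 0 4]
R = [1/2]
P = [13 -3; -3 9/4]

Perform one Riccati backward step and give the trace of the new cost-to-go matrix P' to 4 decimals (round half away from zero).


44.2101

BᵀP = [19.0000 -7.5000]
S = R + BᵀPB = [1/2] + [34.0000] = [34.5000]
BᵀPA = [-21.0000 11.0000]
K = S⁻¹·BᵀPA = [-0.6087 0.3188]
A−BK = [-0.8913 -1.3188; -2.2174 -3.3623]
AᵀP(A−BK) = [9.7174 14.1957; 14.1957 21.4928]
P' = Q + AᵀP(A−BK) = [18.7174 14.1957; 14.1957 25.4928]
tr(P') = 44.2101


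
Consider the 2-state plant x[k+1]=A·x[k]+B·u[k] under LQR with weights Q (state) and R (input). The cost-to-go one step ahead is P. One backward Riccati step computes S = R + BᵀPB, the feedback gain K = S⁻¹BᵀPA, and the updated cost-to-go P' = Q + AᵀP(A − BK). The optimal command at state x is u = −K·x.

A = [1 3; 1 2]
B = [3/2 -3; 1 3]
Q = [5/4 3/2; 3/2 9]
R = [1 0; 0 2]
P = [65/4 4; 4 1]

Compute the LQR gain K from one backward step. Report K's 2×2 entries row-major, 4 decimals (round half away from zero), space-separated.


0.4132 1.1408 -0.2258 -0.6463

BᵀP = [28.3750 7.0000; -36.7500 -9.0000]
S = R + BᵀPB = [1 0; 0 2] + [49.5625 -64.1250; -64.1250 83.2500] = [50.5625 -64.1250; -64.1250 85.2500]
BᵀPA = [35.3750 99.1250; -45.7500 -128.2500]
K = S⁻¹·BᵀPA = [0.4132 1.1408; -0.2258 -0.6463]
A−BK = [-0.2973 -0.6501; 1.2643 2.7981]
AᵀP(A−BK) = [0.3005 0.8265; 0.8265 2.2816]
P' = Q + AᵀP(A−BK) = [1.5505 2.3265; 2.3265 11.2816]
tr(P') = 12.8320


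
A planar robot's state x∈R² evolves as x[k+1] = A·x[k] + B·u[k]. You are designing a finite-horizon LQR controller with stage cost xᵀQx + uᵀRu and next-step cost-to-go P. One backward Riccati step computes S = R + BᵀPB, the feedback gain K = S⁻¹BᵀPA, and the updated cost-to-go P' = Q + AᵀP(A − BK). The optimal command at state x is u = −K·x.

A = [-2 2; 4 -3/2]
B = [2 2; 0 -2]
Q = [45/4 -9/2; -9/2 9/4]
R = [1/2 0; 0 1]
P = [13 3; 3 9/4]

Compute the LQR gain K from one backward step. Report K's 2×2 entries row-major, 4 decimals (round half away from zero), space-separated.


0.7494 0.3139 -1.6835 0.6630

BᵀP = [26.0000 6.0000; 20.0000 1.5000]
S = R + BᵀPB = [1/2 0; 0 1] + [52.0000 40.0000; 40.0000 37.0000] = [52.5000 40.0000; 40.0000 38.0000]
BᵀPA = [-28.0000 43.0000; -34.0000 37.7500]
K = S⁻¹·BᵀPA = [0.7494 0.3139; -1.6835 0.6630]
A−BK = [-0.1316 0.0462; 0.6329 -0.1741]
AᵀP(A−BK) = [3.7418 -1.1690; -1.1690 0.5365]
P' = Q + AᵀP(A−BK) = [14.9918 -5.6690; -5.6690 2.7865]
tr(P') = 17.7782


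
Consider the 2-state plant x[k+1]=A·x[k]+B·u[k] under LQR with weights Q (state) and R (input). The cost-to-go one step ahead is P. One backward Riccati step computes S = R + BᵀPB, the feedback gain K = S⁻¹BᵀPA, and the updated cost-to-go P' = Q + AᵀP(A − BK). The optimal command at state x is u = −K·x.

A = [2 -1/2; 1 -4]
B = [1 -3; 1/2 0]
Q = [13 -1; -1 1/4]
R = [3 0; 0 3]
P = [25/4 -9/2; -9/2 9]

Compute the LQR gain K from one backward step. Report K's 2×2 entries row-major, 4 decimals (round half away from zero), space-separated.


0.6870 -2.4155 -0.2659 -1.2424

BᵀP = [4.0000 0.0000; -18.7500 13.5000]
S = R + BᵀPB = [3 0; 0 3] + [4.0000 -12.0000; -12.0000 56.2500] = [7.0000 -12.0000; -12.0000 59.2500]
BᵀPA = [8.0000 -2.0000; -24.0000 -44.6250]
K = S⁻¹·BᵀPA = [0.6870 -2.4155; -0.2659 -1.2424]
A−BK = [0.5152 -1.8116; 0.6565 -2.7922]
AᵀP(A−BK) = [4.1219 -14.4931; -14.4931 67.2902]
P' = Q + AᵀP(A−BK) = [17.1219 -15.4931; -15.4931 67.5402]
tr(P') = 84.6620


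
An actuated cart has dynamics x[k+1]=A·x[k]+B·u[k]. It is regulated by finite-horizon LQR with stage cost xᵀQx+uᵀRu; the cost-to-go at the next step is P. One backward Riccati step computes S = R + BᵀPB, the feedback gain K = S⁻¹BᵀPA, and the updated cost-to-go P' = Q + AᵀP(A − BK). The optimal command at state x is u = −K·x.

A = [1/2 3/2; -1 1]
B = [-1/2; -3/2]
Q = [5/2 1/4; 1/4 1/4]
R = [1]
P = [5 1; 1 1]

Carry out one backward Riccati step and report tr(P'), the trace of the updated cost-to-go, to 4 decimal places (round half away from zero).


8.5833

BᵀP = [-4.0000 -2.0000]
S = R + BᵀPB = [1] + [5.0000] = [6.0000]
BᵀPA = [0.0000 -8.0000]
K = S⁻¹·BᵀPA = [0.0000 -1.3333]
A−BK = [0.5000 0.8333; -1.0000 -1.0000]
AᵀP(A−BK) = [1.2500 1.7500; 1.7500 4.5833]
P' = Q + AᵀP(A−BK) = [3.7500 2.0000; 2.0000 4.8333]
tr(P') = 8.5833


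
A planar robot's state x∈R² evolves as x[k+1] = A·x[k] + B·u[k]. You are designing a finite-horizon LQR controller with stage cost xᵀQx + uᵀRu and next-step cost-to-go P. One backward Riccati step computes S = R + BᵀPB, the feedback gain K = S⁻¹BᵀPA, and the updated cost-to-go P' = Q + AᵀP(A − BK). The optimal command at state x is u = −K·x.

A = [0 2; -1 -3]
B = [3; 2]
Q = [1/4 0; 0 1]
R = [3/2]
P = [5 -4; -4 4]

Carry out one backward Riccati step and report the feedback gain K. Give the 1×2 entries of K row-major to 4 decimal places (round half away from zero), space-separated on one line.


BᵀP = [7.0000 -4.0000]
S = R + BᵀPB = [3/2] + [13.0000] = [14.5000]
BᵀPA = [4.0000 26.0000]
K = S⁻¹·BᵀPA = [0.2759 1.7931]
A−BK = [-0.8276 -3.3793; -1.5517 -6.5862]
AᵀP(A−BK) = [2.8966 12.8276; 12.8276 57.3793]
P' = Q + AᵀP(A−BK) = [3.1466 12.8276; 12.8276 58.3793]
tr(P') = 61.5259

0.2759 1.7931


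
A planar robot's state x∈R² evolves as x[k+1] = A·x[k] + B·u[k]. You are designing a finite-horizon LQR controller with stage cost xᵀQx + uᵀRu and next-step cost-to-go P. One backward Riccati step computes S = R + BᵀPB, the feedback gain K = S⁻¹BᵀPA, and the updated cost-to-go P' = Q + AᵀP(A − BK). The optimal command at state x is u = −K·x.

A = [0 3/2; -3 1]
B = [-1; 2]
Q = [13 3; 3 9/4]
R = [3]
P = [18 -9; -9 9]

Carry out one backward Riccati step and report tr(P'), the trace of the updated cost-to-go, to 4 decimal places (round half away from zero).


BᵀP = [-36.0000 27.0000]
S = R + BᵀPB = [3] + [90.0000] = [93.0000]
BᵀPA = [-81.0000 -27.0000]
K = S⁻¹·BᵀPA = [-0.8710 -0.2903]
A−BK = [-0.8710 1.2097; -1.2581 1.5806]
AᵀP(A−BK) = [10.4516 -10.0161; -10.0161 14.6613]
P' = Q + AᵀP(A−BK) = [23.4516 -7.0161; -7.0161 16.9113]
tr(P') = 40.3629

40.3629


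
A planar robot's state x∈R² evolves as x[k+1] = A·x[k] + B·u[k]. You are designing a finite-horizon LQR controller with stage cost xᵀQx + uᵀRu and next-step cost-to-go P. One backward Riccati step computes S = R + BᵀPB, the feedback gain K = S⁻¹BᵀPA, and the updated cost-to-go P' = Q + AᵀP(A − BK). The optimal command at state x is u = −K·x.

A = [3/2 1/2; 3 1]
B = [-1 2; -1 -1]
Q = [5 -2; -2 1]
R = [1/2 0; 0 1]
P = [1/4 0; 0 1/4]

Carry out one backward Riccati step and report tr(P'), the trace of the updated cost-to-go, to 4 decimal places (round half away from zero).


BᵀP = [-0.2500 -0.2500; 0.5000 -0.2500]
S = R + BᵀPB = [1/2 0; 0 1] + [0.5000 -0.2500; -0.2500 1.2500] = [1.0000 -0.2500; -0.2500 2.2500]
BᵀPA = [-1.1250 -0.3750; 0.0000 0.0000]
K = S⁻¹·BᵀPA = [-1.1571 -0.3857; -0.1286 -0.0429]
A−BK = [0.6000 0.2000; 1.7143 0.5714]
AᵀP(A−BK) = [1.5107 0.5036; 0.5036 0.1679]
P' = Q + AᵀP(A−BK) = [6.5107 -1.4964; -1.4964 1.1679]
tr(P') = 7.6786

7.6786


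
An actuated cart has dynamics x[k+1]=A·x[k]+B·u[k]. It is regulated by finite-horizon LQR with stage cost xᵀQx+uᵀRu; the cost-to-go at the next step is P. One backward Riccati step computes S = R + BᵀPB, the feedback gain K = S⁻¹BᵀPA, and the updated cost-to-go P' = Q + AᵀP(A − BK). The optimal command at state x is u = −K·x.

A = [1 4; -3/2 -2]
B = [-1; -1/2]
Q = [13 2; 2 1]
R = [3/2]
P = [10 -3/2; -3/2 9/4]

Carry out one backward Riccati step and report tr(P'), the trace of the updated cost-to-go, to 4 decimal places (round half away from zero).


82.5296

BᵀP = [-9.2500 0.3750]
S = R + BᵀPB = [3/2] + [9.0625] = [10.5625]
BᵀPA = [-9.8125 -37.7500]
K = S⁻¹·BᵀPA = [-0.9290 -3.5740]
A−BK = [0.0710 0.4260; -1.9645 -3.7870]
AᵀP(A−BK) = [10.4467 23.6805; 23.6805 58.0828]
P' = Q + AᵀP(A−BK) = [23.4467 25.6805; 25.6805 59.0828]
tr(P') = 82.5296


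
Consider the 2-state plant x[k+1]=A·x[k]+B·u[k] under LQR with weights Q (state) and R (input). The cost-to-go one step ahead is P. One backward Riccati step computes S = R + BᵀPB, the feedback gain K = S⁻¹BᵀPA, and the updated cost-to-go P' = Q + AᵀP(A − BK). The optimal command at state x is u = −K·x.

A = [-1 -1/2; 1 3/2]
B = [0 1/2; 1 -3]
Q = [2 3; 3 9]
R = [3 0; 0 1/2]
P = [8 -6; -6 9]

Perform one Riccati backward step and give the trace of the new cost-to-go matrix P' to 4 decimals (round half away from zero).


13.6686

BᵀP = [-6.0000 9.0000; 22.0000 -30.0000]
S = R + BᵀPB = [3 0; 0 1/2] + [9.0000 -30.0000; -30.0000 101.0000] = [12.0000 -30.0000; -30.0000 101.5000]
BᵀPA = [15.0000 16.5000; -52.0000 -56.0000]
K = S⁻¹·BᵀPA = [-0.1179 -0.0165; -0.5472 -0.5566]
A−BK = [-0.7264 -0.2217; -0.5236 -0.1533]
AᵀP(A−BK) = [2.3160 0.8042; 0.8042 0.3526]
P' = Q + AᵀP(A−BK) = [4.3160 3.8042; 3.8042 9.3526]
tr(P') = 13.6686


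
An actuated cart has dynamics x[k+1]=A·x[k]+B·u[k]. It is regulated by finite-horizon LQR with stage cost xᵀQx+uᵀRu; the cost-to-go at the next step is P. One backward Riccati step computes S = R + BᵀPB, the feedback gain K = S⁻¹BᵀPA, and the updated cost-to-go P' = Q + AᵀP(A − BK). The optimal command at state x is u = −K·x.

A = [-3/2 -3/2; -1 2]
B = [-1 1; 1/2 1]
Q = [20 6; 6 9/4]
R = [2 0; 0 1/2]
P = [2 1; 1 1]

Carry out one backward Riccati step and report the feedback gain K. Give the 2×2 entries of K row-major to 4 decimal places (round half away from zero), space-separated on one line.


0.1532 0.4234 -1.1261 0.0631

BᵀP = [-1.5000 -0.5000; 3.0000 2.0000]
S = R + BᵀPB = [2 0; 0 1/2] + [1.2500 -2.0000; -2.0000 5.0000] = [3.2500 -2.0000; -2.0000 5.5000]
BᵀPA = [2.7500 1.2500; -6.5000 -0.5000]
K = S⁻¹·BᵀPA = [0.1532 0.4234; -1.1261 0.0631]
A−BK = [-0.2207 -1.1396; 0.0495 1.7252]
AᵀP(A−BK) = [0.7590 0.2455; 0.2455 2.0023]
P' = Q + AᵀP(A−BK) = [20.7590 6.2455; 6.2455 4.2523]
tr(P') = 25.0113
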